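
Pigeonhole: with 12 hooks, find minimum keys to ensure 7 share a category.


Pigeonhole: to guarantee k in one of n categories, need (k-1)×n + 1.
k = 7, n = 12
Minimum = (7-1) × 12 + 1 = 6 × 12 + 1

73


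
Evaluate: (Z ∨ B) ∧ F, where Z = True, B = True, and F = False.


Z = True, B = True, F = False
Step 1: Z ∨ B = True OR True = True
Step 2: True ∧ F = True AND False = False
OR is true when at least one operand is true; AND requires both.

False


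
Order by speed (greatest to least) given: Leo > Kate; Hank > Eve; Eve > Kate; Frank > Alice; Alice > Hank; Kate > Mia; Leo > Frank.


Constraints: Leo > Kate; Hank > Eve; Eve > Kate; Frank > Alice; Alice > Hank; Kate > Mia; Leo > Frank
Method: at each step, the next-highest is the one remaining person who never appears on the smaller side of a constraint between remaining people.
  Step 1: remaining {Eve, Mia, Frank, Alice, Leo, Hank, Kate}; on the smaller side: {Eve, Mia, Frank, Alice, Hank, Kate} → Leo is next (Leo > Kate; Leo > Frank).
  Step 2: remaining {Eve, Mia, Frank, Alice, Hank, Kate}; on the smaller side: {Eve, Mia, Alice, Hank, Kate} → Frank is next (Frank > Alice).
  Step 3: remaining {Eve, Mia, Alice, Hank, Kate}; on the smaller side: {Eve, Mia, Hank, Kate} → Alice is next (Alice > Hank).
  Step 4: remaining {Eve, Mia, Hank, Kate}; on the smaller side: {Eve, Mia, Kate} → Hank is next (Hank > Eve).
  Step 5: remaining {Eve, Mia, Kate}; on the smaller side: {Mia, Kate} → Eve is next (Eve > Kate).
  Step 6: remaining {Mia, Kate}; on the smaller side: {Mia} → Kate is next (Kate > Mia).
  Step 7: only Mia remains → lowest.
Final ranking (highest to lowest):

Leo > Frank > Alice > Hank > Eve > Kate > Mia


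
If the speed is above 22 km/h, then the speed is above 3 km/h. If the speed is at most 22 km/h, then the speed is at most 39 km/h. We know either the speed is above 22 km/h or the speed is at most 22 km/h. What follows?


Constructive dilemma: (P → Q) ∧ (R → S), P ∨ R ⊢ Q ∨ S
Premise 1: the speed is above 22 km/h → the speed is above 3 km/h
Premise 2: the speed is at most 22 km/h → the speed is at most 39 km/h
Premise 3: the speed is above 22 km/h ∨ the speed is at most 22 km/h
Case 1: Assuming the speed is above 22 km/h, then by Premise 1, the speed is above 3 km/h.
Case 2: Assuming the speed is at most 22 km/h, then by Premise 2, the speed is at most 39 km/h.
Since one of the speed is above 22 km/h or the speed is at most 22 km/h must hold, we get the speed is above 3 km/h or the speed is at most 39 km/h.

The speed is above 3 km/h or the speed is at most 39 km/h.


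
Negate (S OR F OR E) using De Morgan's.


De Morgan's law: ¬(P ∨ Q ∨ R) ≡ ¬P ∧ ¬Q ∧ ¬R
¬(S ∨ F ∨ E) = ¬S ∧ ¬F ∧ ¬E

¬S ∧ ¬F ∧ ¬E


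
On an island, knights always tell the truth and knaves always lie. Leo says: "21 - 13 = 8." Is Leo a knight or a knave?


Statement: "21 - 13 = 8."
Actual: 21 - 13 = 8
Claimed: 8
Statement is TRUE → Leo tells the truth → Knight

Knight


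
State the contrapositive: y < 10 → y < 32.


Original: If y < 10, then y < 32
Contrapositive: If ¬Q, then ¬P
Negate Q: not (y < 32)
Negate P: not (y < 10)

If not (y < 32), then not (y < 10).


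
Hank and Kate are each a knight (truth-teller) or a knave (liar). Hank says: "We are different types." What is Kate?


Hank says: "We are different types."
Case 1: Hank is a Knight (truth-teller)
  Statement is true → they ARE different → Kate is a Knave
Case 2: Hank is a Knave (liar)
  Statement is false → they are NOT different → Kate is a Knave
In both cases, Kate is a Knave.

Knave


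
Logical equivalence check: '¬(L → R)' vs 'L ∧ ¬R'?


Expression 1: ¬(L → R)
Expression 2: L ∧ ¬R
Truth table (L R | Expr1 Expr2):
  T T |   F     F
  T F |   T     T
  F T |   F     F
  F F |   F     F
All 4 rows agree, so the expressions are logically equivalent.

Yes


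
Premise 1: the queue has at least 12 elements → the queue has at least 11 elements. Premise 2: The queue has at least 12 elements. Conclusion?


Modus ponens: P → Q, P ⊢ Q
P: the queue has at least 12 elements
Q: the queue has at least 11 elements
We have P → Q and P is true.
By modus ponens, Q must be true.

The queue has at least 11 elements


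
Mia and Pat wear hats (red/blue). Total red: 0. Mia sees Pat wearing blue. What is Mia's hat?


Total red = 0, Pat = blue
Red accounted for: 0
Remaining for Mia: 0
Mia's hat is blue.

blue


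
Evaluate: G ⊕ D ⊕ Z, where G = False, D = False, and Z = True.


G = False, D = False, Z = True
Step 1: G ⊕ D = False XOR False = False
Step 2: False ⊕ Z = False XOR True = True
XOR is true when an odd number of operands are true.

True


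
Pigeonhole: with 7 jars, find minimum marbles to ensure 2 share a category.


Pigeonhole: to guarantee k in one of n categories, need (k-1)×n + 1.
k = 2, n = 7
Minimum = (2-1) × 7 + 1 = 1 × 7 + 1

8


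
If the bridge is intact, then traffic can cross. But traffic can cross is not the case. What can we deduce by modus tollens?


Modus tollens: P → Q, ¬Q ⊢ ¬P
P: the bridge is intact
Q: traffic can cross
We have P → Q and Q is false.
By modus tollens, P must be false.

It is not the case that the bridge is intact


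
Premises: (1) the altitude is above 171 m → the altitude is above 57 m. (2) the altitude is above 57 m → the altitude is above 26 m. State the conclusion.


Hypothetical syllogism: P → Q, Q → R ⊢ P → R
Premise 1: the altitude is above 171 m → the altitude is above 57 m
Premise 2: the altitude is above 57 m → the altitude is above 26 m
Chain the implications: the middle term (the altitude is above 57 m) links the two.
Conclusion: If the altitude is above 171 m, then the altitude is above 26 m.

If the altitude is above 171 m, then the altitude is above 26 m.


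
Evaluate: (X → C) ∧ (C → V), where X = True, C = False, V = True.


X = True, C = False, V = True
Step 1: X → C is false only when X=True and C=False. Result: False
Step 2: C → V is false only when C=True and V=False. Result: True
Step 3: False ∧ True = False

False


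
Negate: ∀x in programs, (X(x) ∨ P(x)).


Original: ∀x (X(x) ∨ P(x))
Rule: ¬∀→∃, ¬∃→∀, negate predicate.
Negation: ∃x (¬X(x) ∧ ¬P(x))

∃x (¬X(x) ∧ ¬P(x))


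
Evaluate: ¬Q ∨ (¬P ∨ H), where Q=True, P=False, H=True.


Q = True, P = False, H = True
Expression: ¬Q ∨ (¬P ∨ H)
Step 1: ¬P = NOT False = True
Step 2: ¬P ∨ H = True OR True = True
Step 3: ¬Q = NOT True = False
Step 4: (False) ∨ (True) = False OR True = True

True


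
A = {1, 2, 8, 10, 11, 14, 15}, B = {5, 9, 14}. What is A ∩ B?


A = {1, 2, 8, 10, 11, 14, 15}
B = {5, 9, 14}
Operation: intersection
Elements in both: 14

{14}


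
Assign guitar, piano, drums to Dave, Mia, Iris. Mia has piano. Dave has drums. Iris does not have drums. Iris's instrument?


From clues:
  Dave → drums
  Mia → piano
By elimination, Iris gets the remaining.

guitar


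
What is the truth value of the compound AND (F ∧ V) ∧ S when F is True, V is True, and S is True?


F = True, V = True, S = True
Step 1: F ∧ V = True AND True = True
Step 2: True ∧ S = True AND True = True
AND is true only when ALL operands are true.

True


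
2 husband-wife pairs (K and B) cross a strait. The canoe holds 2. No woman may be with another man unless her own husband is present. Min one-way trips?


Label couples K and B.
1. WK+WB → (far: WK,WB; near: HK,HB)
2. WK ←   (far: WB; near: HK,HB,WK)
3. HK+HB → (far: HK,HB,WB; near: WK)
4. HK ←   (far: HB,WB; near: HK,WK)  — HK returns, since WK is alone on near bank
5. HK+WK → (far: all four; near: empty)
Every state respects the constraint.
Minimum trips = 5

5


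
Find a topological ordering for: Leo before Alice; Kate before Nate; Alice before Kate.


Constraints: Leo before Alice; Kate before Nate; Alice before Kate
Method: repeatedly schedule the remaining task that has no remaining task required before it.
  Step 1: remaining {Leo, Nate, Alice, Kate}; every task except Leo still has a predecessor pending → schedule Leo.
  Step 2: remaining {Nate, Alice, Kate}; every task except Alice still has a predecessor pending → schedule Alice.
  Step 3: remaining {Nate, Kate}; every task except Kate still has a predecessor pending → schedule Kate.
  Step 4: only Nate remains → schedule Nate.
Resulting order:

Leo → Alice → Kate → Nate


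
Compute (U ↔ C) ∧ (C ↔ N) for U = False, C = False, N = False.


U = False, C = False, N = False
Step 1: U ↔ C is true when U and C have the same value. Result: True
Step 2: C ↔ N is true when C and N have the same value. Result: True
Step 3: True ∧ True = True

True


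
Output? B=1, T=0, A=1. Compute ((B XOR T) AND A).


B XOR T = 1^0 = 1
1 AND 1 = 1

1


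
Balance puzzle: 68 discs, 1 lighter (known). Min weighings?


Each weighing has 3 outcomes (left heavy / balance / right heavy), so k weighings distinguish at most 3^k cases; splitting into three near-equal groups achieves this.
Need 3^k ≥ 68: 3^3 = 27 < 68 ≤ 3^4 = 81
k = ⌈log₃(68)⌉ = 4

4


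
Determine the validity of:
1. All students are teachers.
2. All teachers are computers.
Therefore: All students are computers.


Premise 1: All students are teachers.
Premise 2: All teachers are computers.
Conclusion: All students are computers.
Barbara syllogism (AAA-1): All A are B, All B are C → All A are C.
Middle term (teachers) distributed in premise 2.

Valid


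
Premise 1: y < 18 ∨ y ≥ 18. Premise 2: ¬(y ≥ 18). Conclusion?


Disjunctive syllogism: P ∨ Q, ¬P ⊢ Q
Disjunction: y < 18 ∨ y ≥ 18
We know it is not the case that y ≥ 18.
By disjunctive syllogism, the other disjunct must be true.

y < 18


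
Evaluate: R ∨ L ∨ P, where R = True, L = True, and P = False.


R = True, L = True, P = False
Step 1: R ∨ L = True OR True = True
Step 2: True ∨ P = True OR False = True
OR is true when at least one operand is true.

True


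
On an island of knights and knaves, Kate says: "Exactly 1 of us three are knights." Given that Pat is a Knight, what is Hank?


Kate claims exactly 1 knights among Kate, Pat, Hank.
Given: Pat is a Knight.

Case 1: Kate is a Knight (tells truth)
  Then exactly 1 of the three are knights.
  Counting Kate, Pat: 2 knight(s) so far. Need -1 more → impossible.
Case 2: Kate is a Knave (lies)
  Then the count is NOT 1.
  If Hank = Knave, count = 1 = 1 → claim would be true, contradicts lie.
  If Hank = Knight, count = 2 ≠ 1 → lie confirmed ✓

Hank is a Knight.

Knight


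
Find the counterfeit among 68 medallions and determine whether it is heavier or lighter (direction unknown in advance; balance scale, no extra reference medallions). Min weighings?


Let n = 68. 136 possibilities (n medallions × lighter/heavier); each weighing has 3 outcomes.
Bound for k weighings: say the first weighing puts j medallions on each pan. If it tips, the 2j weighed medallions remain suspects (each with a known direction) and k-1 weighings give 3^(k-1) outcomes; 3^(k-1) is odd, so 2j ≤ 3^(k-1) - 1. If it balances, the n - 2j unweighed medallions remain with direction unknown: 2(n - 2j) ≤ 3^(k-1) - 1 by the same parity argument. Adding, n ≤ (3^(k-1) - 1) + (3^(k-1) - 1)/2 = (3^k - 3)/2, and the classical three-group strategy achieves this (3 medallions in 2 weighings, 12 in 3, 39 in 4, 120 in 5).
So we need the smallest k with (3^k - 3)/2 ≥ 68.
k = 4: (3^4 - 3)/2 = 39 < 68 ✗
k = 5: (3^5 - 3)/2 = 120 ≥ 68 ✓

5


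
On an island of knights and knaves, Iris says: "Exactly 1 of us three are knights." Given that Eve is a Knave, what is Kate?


Iris claims exactly 1 knights among Iris, Eve, Kate.
Given: Eve is a Knave.

Case 1: Iris is a Knight (tells truth)
  Then exactly 1 of the three are knights.
  Counting Iris, Eve: 1 knight(s) so far. Need 0 more → Kate = Knave.
Case 2: Iris is a Knave (lies)
  Then the count is NOT 1.
  If Kate = Knight, count = 1 = 1 → claim would be true, contradicts lie.
  If Kate = Knave, count = 0 ≠ 1 → lie confirmed ✓

Kate is a Knave.

Knave


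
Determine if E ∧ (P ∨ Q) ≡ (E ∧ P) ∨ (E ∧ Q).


Expression 1: E ∧ (P ∨ Q)
Expression 2: (E ∧ P) ∨ (E ∧ Q)
Truth table (E P Q | Expr1 Expr2):
  T T T |   T     T
  T T F |   T     T
  T F T |   T     T
  T F F |   F     F
  F T T |   F     F
  F T F |   F     F
  F F T |   F     F
  F F F |   F     F
All 8 rows agree, so the expressions are logically equivalent.

Yes


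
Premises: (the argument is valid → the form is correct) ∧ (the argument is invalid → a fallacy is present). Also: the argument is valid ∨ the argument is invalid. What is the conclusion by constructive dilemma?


Constructive dilemma: (P → Q) ∧ (R → S), P ∨ R ⊢ Q ∨ S
Premise 1: the argument is valid → the form is correct
Premise 2: the argument is invalid → a fallacy is present
Premise 3: the argument is valid ∨ the argument is invalid
Case 1: Assuming the argument is valid, then by Premise 1, the form is correct.
Case 2: Assuming the argument is invalid, then by Premise 2, a fallacy is present.
Since one of the argument is valid or the argument is invalid must hold, we get the form is correct or a fallacy is present.

The form is correct or a fallacy is present.


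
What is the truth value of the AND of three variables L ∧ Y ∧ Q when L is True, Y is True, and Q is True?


L = True, Y = True, Q = True
Step 1: L ∧ Y = True AND True = True
Step 2: (True) ∧ Q = (True) AND True = True
AND is true only when ALL operands are true.

True


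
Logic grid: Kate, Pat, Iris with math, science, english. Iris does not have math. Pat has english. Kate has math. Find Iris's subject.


From clues:
  Pat → english
  Kate → math
By elimination, Iris gets the remaining.

science


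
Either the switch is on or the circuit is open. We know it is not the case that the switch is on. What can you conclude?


Disjunctive syllogism: P ∨ Q, ¬P ⊢ Q
Disjunction: the switch is on ∨ the circuit is open
We know it is not the case that the switch is on.
By disjunctive syllogism, the other disjunct must be true.

The circuit is open


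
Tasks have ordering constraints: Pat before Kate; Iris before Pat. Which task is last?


Constraints: Pat before Kate; Iris before Pat
The last task can have nothing scheduled after it, so it must never appear on the left of a 'before'.
Tasks appearing before some other task: Pat, Iris.
The only task not in that list is Kate → it is last.

Kate


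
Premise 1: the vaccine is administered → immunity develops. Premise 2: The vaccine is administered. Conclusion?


Modus ponens: P → Q, P ⊢ Q
P: the vaccine is administered
Q: immunity develops
We have P → Q and P is true.
By modus ponens, Q must be true.

Immunity develops


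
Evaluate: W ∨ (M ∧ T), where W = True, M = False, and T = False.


W = True, M = False, T = False
Step 1: M ∧ T = False AND False = False
Step 2: W ∨ False = True OR False = True
AND evaluated first (higher precedence); then OR applied.

True


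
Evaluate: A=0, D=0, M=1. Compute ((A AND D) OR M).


A AND D = 0&0 = 0
0 OR 1 = 1

1


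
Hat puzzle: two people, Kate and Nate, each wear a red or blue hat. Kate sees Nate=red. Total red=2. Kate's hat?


Total red = 2, Nate = red
Red accounted for: 1
Remaining for Kate: 1
Kate's hat is red.

red


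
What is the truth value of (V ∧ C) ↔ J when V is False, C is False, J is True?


V = False, C = False, J = True
Step 1: V ∧ C = False AND False = False
Step 2: (False) ↔ J: true when both sides have same truth value.
Result: False ↔ True = False

False


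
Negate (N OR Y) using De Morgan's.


De Morgan's law: ¬(P ∨ Q) ≡ ¬P ∧ ¬Q
¬(N ∨ Y) = ¬N ∧ ¬Y

¬N ∧ ¬Y


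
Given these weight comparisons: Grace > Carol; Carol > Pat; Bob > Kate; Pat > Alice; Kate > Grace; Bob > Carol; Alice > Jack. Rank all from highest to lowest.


Constraints: Grace > Carol; Carol > Pat; Bob > Kate; Pat > Alice; Kate > Grace; Bob > Carol; Alice > Jack
Method: at each step, the next-highest is the one remaining person who never appears on the smaller side of a constraint between remaining people.
  Step 1: remaining {Alice, Grace, Jack, Bob, Carol, Kate, Pat}; on the smaller side: {Alice, Grace, Jack, Carol, Kate, Pat} → Bob is next (Bob > Kate; Bob > Carol).
  Step 2: remaining {Alice, Grace, Jack, Carol, Kate, Pat}; on the smaller side: {Alice, Grace, Jack, Carol, Pat} → Kate is next (Kate > Grace).
  Step 3: remaining {Alice, Grace, Jack, Carol, Pat}; on the smaller side: {Alice, Jack, Carol, Pat} → Grace is next (Grace > Carol).
  Step 4: remaining {Alice, Jack, Carol, Pat}; on the smaller side: {Alice, Jack, Pat} → Carol is next (Carol > Pat).
  Step 5: remaining {Alice, Jack, Pat}; on the smaller side: {Alice, Jack} → Pat is next (Pat > Alice).
  Step 6: remaining {Alice, Jack}; on the smaller side: {Jack} → Alice is next (Alice > Jack).
  Step 7: only Jack remains → lowest.
Final ranking (highest to lowest):

Bob > Kate > Grace > Carol > Pat > Alice > Jack


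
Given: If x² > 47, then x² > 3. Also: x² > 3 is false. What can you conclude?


Modus tollens: P → Q, ¬Q ⊢ ¬P
P: x² > 47
Q: x² > 3
We have P → Q and Q is false.
By modus tollens, P must be false.

It is not the case that x² > 47


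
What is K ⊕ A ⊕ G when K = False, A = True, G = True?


K = False, A = True, G = True
Step 1: K ⊕ A = False XOR True = True
Step 2: True ⊕ G = True XOR True = False
XOR is true when an odd number of operands are true.

False


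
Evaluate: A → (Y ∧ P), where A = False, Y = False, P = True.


A = False, Y = False, P = True
Step 1: Y ∧ P = False AND True = False
Step 2: A → (False): false only when A=True and consequent=False.
Result: True

True


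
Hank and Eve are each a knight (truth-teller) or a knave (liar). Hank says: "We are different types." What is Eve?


Hank says: "We are different types."
Case 1: Hank is a Knight (truth-teller)
  Statement is true → they ARE different → Eve is a Knave
Case 2: Hank is a Knave (liar)
  Statement is false → they are NOT different → Eve is a Knave
In both cases, Eve is a Knave.

Knave


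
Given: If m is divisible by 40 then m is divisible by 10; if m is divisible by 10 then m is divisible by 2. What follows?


Hypothetical syllogism: P → Q, Q → R ⊢ P → R
Premise 1: m is divisible by 40 → m is divisible by 10
Premise 2: m is divisible by 10 → m is divisible by 2
Chain the implications: the middle term (m is divisible by 10) links the two.
Conclusion: If m is divisible by 40, then m is divisible by 2.

If m is divisible by 40, then m is divisible by 2.


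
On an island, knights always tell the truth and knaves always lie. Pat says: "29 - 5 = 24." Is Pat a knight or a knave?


Statement: "29 - 5 = 24."
Actual: 29 - 5 = 24
Claimed: 24
Statement is TRUE → Pat tells the truth → Knight

Knight


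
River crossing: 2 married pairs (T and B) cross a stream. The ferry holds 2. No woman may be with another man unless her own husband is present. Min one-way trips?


Label couples T and B.
1. WT+WB → (far: WT,WB; near: HT,HB)
2. WT ←   (far: WB; near: HT,HB,WT)
3. HT+HB → (far: HT,HB,WB; near: WT)
4. HT ←   (far: HB,WB; near: HT,WT)  — HT returns, since WT is alone on near bank
5. HT+WT → (far: all four; near: empty)
Every state respects the constraint.
Minimum trips = 5

5


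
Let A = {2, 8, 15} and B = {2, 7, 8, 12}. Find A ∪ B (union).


A = {2, 8, 15}
B = {2, 7, 8, 12}
Operation: union
All elements combined: 2, 7, 8, 12, 15

{2, 7, 8, 12, 15}


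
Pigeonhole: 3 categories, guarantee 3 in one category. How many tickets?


Pigeonhole: to guarantee k in one of n categories, need (k-1)×n + 1.
k = 3, n = 3
Minimum = (3-1) × 3 + 1 = 2 × 3 + 1

7


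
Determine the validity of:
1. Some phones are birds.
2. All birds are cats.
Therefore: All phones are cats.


Premise 1: Some phones are birds.
Premise 2: All birds are cats.
Conclusion: All phones are cats.
Fallacy: illicit minor. The minor term (phones) is distributed in the conclusion ('All phones ...') but undistributed in its premise ('Some phones are birds' doesn't cover all phones).
Only 'Some phones are cats' follows, not 'All'.

Invalid


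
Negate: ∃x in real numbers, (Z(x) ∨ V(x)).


Original: ∃x (Z(x) ∨ V(x))
Rule: ¬∀→∃, ¬∃→∀, negate predicate.
Negation: ∀x (¬Z(x) ∧ ¬V(x))

∀x (¬Z(x) ∧ ¬V(x))


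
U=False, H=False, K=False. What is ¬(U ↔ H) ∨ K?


U = False, H = False, K = False
Expression: ¬(U ↔ H) ∨ K
Step 1: U ↔ H = (False iff False) = True
Step 2: ¬(U ↔ H) = NOT True = False
Step 3: (False) ∨ K = False OR False = False

False


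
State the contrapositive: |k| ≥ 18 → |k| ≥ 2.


Original: If |k| ≥ 18, then |k| ≥ 2
Contrapositive: If ¬Q, then ¬P
Negate Q: not (|k| ≥ 2)
Negate P: not (|k| ≥ 18)

If not (|k| ≥ 2), then not (|k| ≥ 18).


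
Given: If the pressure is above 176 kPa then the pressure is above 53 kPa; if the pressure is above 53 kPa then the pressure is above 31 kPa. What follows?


Hypothetical syllogism: P → Q, Q → R ⊢ P → R
Premise 1: the pressure is above 176 kPa → the pressure is above 53 kPa
Premise 2: the pressure is above 53 kPa → the pressure is above 31 kPa
Chain the implications: the middle term (the pressure is above 53 kPa) links the two.
Conclusion: If the pressure is above 176 kPa, then the pressure is above 31 kPa.

If the pressure is above 176 kPa, then the pressure is above 31 kPa.


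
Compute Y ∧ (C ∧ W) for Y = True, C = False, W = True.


Y = True, C = False, W = True
Step 1: C ∧ W = False AND True = False
Step 2: Y ∧ False = True AND False = False
AND is true only when ALL operands are true.

False


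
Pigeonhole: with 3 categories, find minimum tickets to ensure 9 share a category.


Pigeonhole: to guarantee k in one of n categories, need (k-1)×n + 1.
k = 9, n = 3
Minimum = (9-1) × 3 + 1 = 8 × 3 + 1

25


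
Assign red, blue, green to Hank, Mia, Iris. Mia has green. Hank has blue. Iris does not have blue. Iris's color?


From clues:
  Hank → blue
  Mia → green
By elimination, Iris gets the remaining.

red


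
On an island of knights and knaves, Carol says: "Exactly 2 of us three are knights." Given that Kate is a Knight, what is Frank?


Carol claims exactly 2 knights among Carol, Kate, Frank.
Given: Kate is a Knight.

Case 1: Carol is a Knight (tells truth)
  Then exactly 2 of the three are knights.
  Counting Carol, Kate: 2 knight(s) so far. Need 0 more → Frank = Knave.
Case 2: Carol is a Knave (lies)
  Then the count is NOT 2.
  If Frank = Knight, count = 2 = 2 → claim would be true, contradicts lie.
  If Frank = Knave, count = 1 ≠ 2 → lie confirmed ✓

Frank is a Knave.

Knave


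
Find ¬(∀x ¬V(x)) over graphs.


Original: ∀x ¬V(x)
Rule: ¬∀→∃, ¬∃→∀, negate predicate.
Negation: ∃x V(x)

∃x V(x)


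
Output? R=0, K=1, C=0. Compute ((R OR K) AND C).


R OR K = 0|1 = 1
1 AND 0 = 0

0


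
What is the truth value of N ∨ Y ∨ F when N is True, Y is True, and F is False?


N = True, Y = True, F = False
Step 1: N ∨ Y = True OR True = True
Step 2: True ∨ F = True OR False = True
OR is true when at least one operand is true.

True


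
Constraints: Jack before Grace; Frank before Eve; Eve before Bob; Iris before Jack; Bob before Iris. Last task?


Constraints: Jack before Grace; Frank before Eve; Eve before Bob; Iris before Jack; Bob before Iris
The last task can have nothing scheduled after it, so it must never appear on the left of a 'before'.
Tasks appearing before some other task: Jack, Frank, Eve, Iris, Bob.
The only task not in that list is Grace → it is last.

Grace


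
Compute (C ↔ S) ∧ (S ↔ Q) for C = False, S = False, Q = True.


C = False, S = False, Q = True
Step 1: C ↔ S is true when C and S have the same value. Result: True
Step 2: S ↔ Q is true when S and Q have the same value. Result: False
Step 3: True ∧ False = False

False


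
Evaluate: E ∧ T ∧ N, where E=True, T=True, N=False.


E = True, T = True, N = False
Expression: E ∧ T ∧ N
Step 1: E ∧ T = True AND True = True
Step 2: (True) ∧ N = True AND False = False

False


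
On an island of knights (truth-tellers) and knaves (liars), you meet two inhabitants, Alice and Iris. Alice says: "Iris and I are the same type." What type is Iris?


Alice says: "Iris and I are the same type."
Case 1: Alice is a Knight (truth-teller)
  Statement is true → they ARE the same → Iris is also a Knight
Case 2: Alice is a Knave (liar)
  Statement is false → they are NOT the same → Iris is a Knight
In both cases, Iris is a Knight.

Knight


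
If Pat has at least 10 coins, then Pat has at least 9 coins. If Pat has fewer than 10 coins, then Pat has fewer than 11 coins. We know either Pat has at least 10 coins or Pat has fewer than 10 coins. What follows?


Constructive dilemma: (P → Q) ∧ (R → S), P ∨ R ⊢ Q ∨ S
Premise 1: Pat has at least 10 coins → Pat has at least 9 coins
Premise 2: Pat has fewer than 10 coins → Pat has fewer than 11 coins
Premise 3: Pat has at least 10 coins ∨ Pat has fewer than 10 coins
Case 1: Assuming Pat has at least 10 coins, then by Premise 1, Pat has at least 9 coins.
Case 2: Assuming Pat has fewer than 10 coins, then by Premise 2, Pat has fewer than 11 coins.
Since one of Pat has at least 10 coins or Pat has fewer than 10 coins must hold, we get Pat has at least 9 coins or Pat has fewer than 11 coins.

Pat has at least 9 coins or Pat has fewer than 11 coins.


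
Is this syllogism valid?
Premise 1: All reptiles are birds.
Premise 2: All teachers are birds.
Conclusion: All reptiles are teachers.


Premise 1: All reptiles are birds.
Premise 2: All teachers are birds.
Conclusion: All reptiles are teachers.
Fallacy: undistributed middle. birds is predicate in both.
Counterexample: reptiles and teachers could be disjoint subsets of birds.

Invalid


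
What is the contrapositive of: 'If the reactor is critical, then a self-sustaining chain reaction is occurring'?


Original: If the reactor is critical, then a self-sustaining chain reaction is occurring
Contrapositive: If ¬Q, then ¬P
Negate Q: not (a self-sustaining chain reaction is occurring)
Negate P: not (the reactor is critical)

If not (a self-sustaining chain reaction is occurring), then not (the reactor is critical).


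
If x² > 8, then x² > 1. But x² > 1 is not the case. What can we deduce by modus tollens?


Modus tollens: P → Q, ¬Q ⊢ ¬P
P: x² > 8
Q: x² > 1
We have P → Q and Q is false.
By modus tollens, P must be false.

It is not the case that x² > 8


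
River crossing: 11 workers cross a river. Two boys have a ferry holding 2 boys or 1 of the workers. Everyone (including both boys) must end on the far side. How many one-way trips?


Per crossing of one of the workers: boys→, one←, one of the workers→, one← = 4 trips
11 × 4 = 44, + 1 final boys→ = 45
Minimum trips = 45

45


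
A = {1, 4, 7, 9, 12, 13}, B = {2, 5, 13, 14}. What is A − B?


A = {1, 4, 7, 9, 12, 13}
B = {2, 5, 13, 14}
Operation: difference A − B
In A but not B: 1, 4, 7, 9, 12

{1, 4, 7, 9, 12}


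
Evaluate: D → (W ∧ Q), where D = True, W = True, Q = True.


D = True, W = True, Q = True
Step 1: W ∧ Q = True AND True = True
Step 2: D → (True): false only when D=True and consequent=False.
Result: True

True


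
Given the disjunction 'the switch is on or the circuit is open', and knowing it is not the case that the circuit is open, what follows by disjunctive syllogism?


Disjunctive syllogism: P ∨ Q, ¬P ⊢ Q
Disjunction: the switch is on ∨ the circuit is open
We know it is not the case that the circuit is open.
By disjunctive syllogism, the other disjunct must be true.

The switch is on


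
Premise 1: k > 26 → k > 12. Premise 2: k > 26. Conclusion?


Modus ponens: P → Q, P ⊢ Q
P: k > 26
Q: k > 12
We have P → Q and P is true.
By modus ponens, Q must be true.

k > 12


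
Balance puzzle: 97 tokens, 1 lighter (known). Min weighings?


Each weighing has 3 outcomes (left heavy / balance / right heavy), so k weighings distinguish at most 3^k cases; splitting into three near-equal groups achieves this.
Need 3^k ≥ 97: 3^4 = 81 < 97 ≤ 3^5 = 243
k = ⌈log₃(97)⌉ = 5

5


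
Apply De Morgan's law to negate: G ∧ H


De Morgan's law: ¬(P ∧ Q) ≡ ¬P ∨ ¬Q
¬(G ∧ H) = ¬G ∨ ¬H

¬G ∨ ¬H


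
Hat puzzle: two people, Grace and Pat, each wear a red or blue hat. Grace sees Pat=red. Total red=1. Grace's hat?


Total red = 1, Pat = red
Red accounted for: 1
Remaining for Grace: 0
Grace's hat is blue.

blue


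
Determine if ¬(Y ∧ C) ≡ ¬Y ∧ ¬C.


Expression 1: ¬(Y ∧ C)
Expression 2: ¬Y ∧ ¬C
Truth table (Y C | Expr1 Expr2):
  T T |   F     F
  T F |   T     F   ← differ
  F T |   T     F   ← differ
  F F |   T     T
Counterexample: Y=T, C=F gives Expr1 = T but Expr2 = F, so the expressions are NOT logically equivalent.

No


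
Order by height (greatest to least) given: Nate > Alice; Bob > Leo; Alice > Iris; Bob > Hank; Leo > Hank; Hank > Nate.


Constraints: Nate > Alice; Bob > Leo; Alice > Iris; Bob > Hank; Leo > Hank; Hank > Nate
Method: at each step, the next-highest is the one remaining person who never appears on the smaller side of a constraint between remaining people.
  Step 1: remaining {Iris, Alice, Hank, Bob, Nate, Leo}; on the smaller side: {Iris, Alice, Hank, Nate, Leo} → Bob is next (Bob > Leo; Bob > Hank).
  Step 2: remaining {Iris, Alice, Hank, Nate, Leo}; on the smaller side: {Iris, Alice, Hank, Nate} → Leo is next (Leo > Hank).
  Step 3: remaining {Iris, Alice, Hank, Nate}; on the smaller side: {Iris, Alice, Nate} → Hank is next (Hank > Nate).
  Step 4: remaining {Iris, Alice, Nate}; on the smaller side: {Iris, Alice} → Nate is next (Nate > Alice).
  Step 5: remaining {Iris, Alice}; on the smaller side: {Iris} → Alice is next (Alice > Iris).
  Step 6: only Iris remains → lowest.
Final ranking (highest to lowest):

Bob > Leo > Hank > Nate > Alice > Iris


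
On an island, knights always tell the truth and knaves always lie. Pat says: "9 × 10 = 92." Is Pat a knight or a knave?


Statement: "9 × 10 = 92."
Actual: 9 × 10 = 90
Claimed: 92
Statement is FALSE → Pat lies → Knave

Knave


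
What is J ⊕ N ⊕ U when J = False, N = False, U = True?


J = False, N = False, U = True
Step 1: J ⊕ N = False XOR False = False
Step 2: False ⊕ U = False XOR True = True
XOR is true when an odd number of operands are true.

True


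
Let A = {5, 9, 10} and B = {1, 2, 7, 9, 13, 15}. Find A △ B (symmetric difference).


A = {5, 9, 10}
B = {1, 2, 7, 9, 13, 15}
Operation: symmetric difference
In A only: [5, 10], in B only: [1, 2, 7, 13, 15]

{1, 2, 5, 7, 10, 13, 15}


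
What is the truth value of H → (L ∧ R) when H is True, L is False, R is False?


H = True, L = False, R = False
Step 1: L ∧ R = False AND False = False
Step 2: H → (False): false only when H=True and consequent=False.
Result: False

False


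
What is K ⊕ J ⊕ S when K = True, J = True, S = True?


K = True, J = True, S = True
Step 1: K ⊕ J = True XOR True = False
Step 2: False ⊕ S = False XOR True = True
XOR is true when an odd number of operands are true.

True


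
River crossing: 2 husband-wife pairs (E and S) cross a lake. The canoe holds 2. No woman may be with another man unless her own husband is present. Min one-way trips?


Label couples E and S.
1. WE+WS → (far: WE,WS; near: HE,HS)
2. WE ←   (far: WS; near: HE,HS,WE)
3. HE+HS → (far: HE,HS,WS; near: WE)
4. HE ←   (far: HS,WS; near: HE,WE)  — HE returns, since WE is alone on near bank
5. HE+WE → (far: all four; near: empty)
Every state respects the constraint.
Minimum trips = 5

5


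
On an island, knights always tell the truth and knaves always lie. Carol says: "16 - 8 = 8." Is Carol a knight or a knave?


Statement: "16 - 8 = 8."
Actual: 16 - 8 = 8
Claimed: 8
Statement is TRUE → Carol tells the truth → Knight

Knight


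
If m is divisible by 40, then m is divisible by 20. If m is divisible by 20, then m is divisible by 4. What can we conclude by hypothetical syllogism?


Hypothetical syllogism: P → Q, Q → R ⊢ P → R
Premise 1: m is divisible by 40 → m is divisible by 20
Premise 2: m is divisible by 20 → m is divisible by 4
Chain the implications: the middle term (m is divisible by 20) links the two.
Conclusion: If m is divisible by 40, then m is divisible by 4.

If m is divisible by 40, then m is divisible by 4.


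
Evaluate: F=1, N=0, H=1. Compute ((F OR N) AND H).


F OR N = 1|0 = 1
1 AND 1 = 1

1


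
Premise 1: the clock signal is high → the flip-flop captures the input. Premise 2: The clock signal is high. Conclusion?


Modus ponens: P → Q, P ⊢ Q
P: the clock signal is high
Q: the flip-flop captures the input
We have P → Q and P is true.
By modus ponens, Q must be true.

The flip-flop captures the input


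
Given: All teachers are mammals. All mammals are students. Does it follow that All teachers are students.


Premise 1: All teachers are mammals.
Premise 2: All mammals are students.
Conclusion: All teachers are students.
Barbara syllogism (AAA-1): All A are B, All B are C → All A are C.
Middle term (mammals) distributed in premise 2.

Valid


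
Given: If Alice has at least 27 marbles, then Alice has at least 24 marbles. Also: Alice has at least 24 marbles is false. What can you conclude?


Modus tollens: P → Q, ¬Q ⊢ ¬P
P: Alice has at least 27 marbles
Q: Alice has at least 24 marbles
We have P → Q and Q is false.
By modus tollens, P must be false.

It is not the case that Alice has at least 27 marbles


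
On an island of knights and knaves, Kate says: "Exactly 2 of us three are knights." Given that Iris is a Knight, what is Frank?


Kate claims exactly 2 knights among Kate, Iris, Frank.
Given: Iris is a Knight.

Case 1: Kate is a Knight (tells truth)
  Then exactly 2 of the three are knights.
  Counting Kate, Iris: 2 knight(s) so far. Need 0 more → Frank = Knave.
Case 2: Kate is a Knave (lies)
  Then the count is NOT 2.
  If Frank = Knight, count = 2 = 2 → claim would be true, contradicts lie.
  If Frank = Knave, count = 1 ≠ 2 → lie confirmed ✓

Frank is a Knave.

Knave


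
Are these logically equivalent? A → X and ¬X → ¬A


Expression 1: A → X
Expression 2: ¬X → ¬A
Truth table (A X | Expr1 Expr2):
  T T |   T     T
  T F |   F     F
  F T |   T     T
  F F |   T     T
All 4 rows agree, so the expressions are logically equivalent.

Yes


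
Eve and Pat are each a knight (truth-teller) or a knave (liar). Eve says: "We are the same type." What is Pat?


Eve says: "We are the same type."
Case 1: Eve is a Knight (truth-teller)
  Statement is true → they ARE the same → Pat is also a Knight
Case 2: Eve is a Knave (liar)
  Statement is false → they are NOT the same → Pat is a Knight
In both cases, Pat is a Knight.

Knight


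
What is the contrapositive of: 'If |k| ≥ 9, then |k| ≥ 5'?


Original: If |k| ≥ 9, then |k| ≥ 5
Contrapositive: If ¬Q, then ¬P
Negate Q: not (|k| ≥ 5)
Negate P: not (|k| ≥ 9)

If not (|k| ≥ 5), then not (|k| ≥ 9).


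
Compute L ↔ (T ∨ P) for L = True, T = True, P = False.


L = True, T = True, P = False
Step 1: T ∨ P = True OR False = True
Step 2: L ↔ (True): true when both sides have same truth value.
Result: True ↔ True = True

True


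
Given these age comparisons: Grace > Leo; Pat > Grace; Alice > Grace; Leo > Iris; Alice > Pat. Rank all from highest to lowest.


Constraints: Grace > Leo; Pat > Grace; Alice > Grace; Leo > Iris; Alice > Pat
Method: at each step, the next-highest is the one remaining person who never appears on the smaller side of a constraint between remaining people.
  Step 1: remaining {Pat, Iris, Grace, Leo, Alice}; on the smaller side: {Pat, Iris, Grace, Leo} → Alice is next (Alice > Grace; Alice > Pat).
  Step 2: remaining {Pat, Iris, Grace, Leo}; on the smaller side: {Iris, Grace, Leo} → Pat is next (Pat > Grace).
  Step 3: remaining {Iris, Grace, Leo}; on the smaller side: {Iris, Leo} → Grace is next (Grace > Leo).
  Step 4: remaining {Iris, Leo}; on the smaller side: {Iris} → Leo is next (Leo > Iris).
  Step 5: only Iris remains → lowest.
Final ranking (highest to lowest):

Alice > Pat > Grace > Leo > Iris


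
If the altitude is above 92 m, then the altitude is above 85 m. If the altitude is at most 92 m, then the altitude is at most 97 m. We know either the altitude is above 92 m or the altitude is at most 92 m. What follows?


Constructive dilemma: (P → Q) ∧ (R → S), P ∨ R ⊢ Q ∨ S
Premise 1: the altitude is above 92 m → the altitude is above 85 m
Premise 2: the altitude is at most 92 m → the altitude is at most 97 m
Premise 3: the altitude is above 92 m ∨ the altitude is at most 92 m
Case 1: Assuming the altitude is above 92 m, then by Premise 1, the altitude is above 85 m.
Case 2: Assuming the altitude is at most 92 m, then by Premise 2, the altitude is at most 97 m.
Since one of the altitude is above 92 m or the altitude is at most 92 m must hold, we get the altitude is above 85 m or the altitude is at most 97 m.

The altitude is above 85 m or the altitude is at most 97 m.


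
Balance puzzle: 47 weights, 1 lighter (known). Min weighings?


Each weighing has 3 outcomes (left heavy / balance / right heavy), so k weighings distinguish at most 3^k cases; splitting into three near-equal groups achieves this.
Need 3^k ≥ 47: 3^3 = 27 < 47 ≤ 3^4 = 81
k = ⌈log₃(47)⌉ = 4

4


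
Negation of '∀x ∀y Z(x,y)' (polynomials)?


Original: ∀x ∀y Z(x,y)
Rule: ¬∀→∃, ¬∃→∀, negate predicate.
Negation: ∃x ∃y ¬Z(x,y)

∃x ∃y ¬Z(x,y)


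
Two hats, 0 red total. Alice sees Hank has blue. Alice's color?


Total red = 0, Hank = blue
Red accounted for: 0
Remaining for Alice: 0
Alice's hat is blue.

blue


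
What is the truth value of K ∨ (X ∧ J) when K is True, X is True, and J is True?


K = True, X = True, J = True
Step 1: X ∧ J = True AND True = True
Step 2: K ∨ True = True OR True = True
AND evaluated first (higher precedence); then OR applied.

True


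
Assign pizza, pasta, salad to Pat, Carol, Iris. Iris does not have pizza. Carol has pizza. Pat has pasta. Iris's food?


From clues:
  Carol → pizza
  Pat → pasta
By elimination, Iris gets the remaining.

salad


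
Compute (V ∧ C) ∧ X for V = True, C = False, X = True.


V = True, C = False, X = True
Step 1: V ∧ C = True AND False = False
Step 2: False ∧ X = False AND True = False
AND is true only when ALL operands are true.

False


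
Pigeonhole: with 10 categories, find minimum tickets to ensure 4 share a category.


Pigeonhole: to guarantee k in one of n categories, need (k-1)×n + 1.
k = 4, n = 10
Minimum = (4-1) × 10 + 1 = 3 × 10 + 1

31


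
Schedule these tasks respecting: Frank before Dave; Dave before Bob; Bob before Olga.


Constraints: Frank before Dave; Dave before Bob; Bob before Olga
Method: repeatedly schedule the remaining task that has no remaining task required before it.
  Step 1: remaining {Dave, Frank, Bob, Olga}; every task except Frank still has a predecessor pending → schedule Frank.
  Step 2: remaining {Dave, Bob, Olga}; every task except Dave still has a predecessor pending → schedule Dave.
  Step 3: remaining {Bob, Olga}; every task except Bob still has a predecessor pending → schedule Bob.
  Step 4: only Olga remains → schedule Olga.
Resulting order:

Frank → Dave → Bob → Olga
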